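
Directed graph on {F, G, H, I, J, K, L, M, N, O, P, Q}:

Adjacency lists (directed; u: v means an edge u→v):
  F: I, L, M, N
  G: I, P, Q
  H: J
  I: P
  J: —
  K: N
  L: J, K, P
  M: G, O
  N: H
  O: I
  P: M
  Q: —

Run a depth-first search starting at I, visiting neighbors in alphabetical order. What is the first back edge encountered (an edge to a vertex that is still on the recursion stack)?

G→I

DFS from I (visiting neighbors in alphabetical order); mark gray on enter, black on exit:
I gray
  P gray
    M gray
      G gray
        G→I: I is gray → back edge
First back edge: G → I.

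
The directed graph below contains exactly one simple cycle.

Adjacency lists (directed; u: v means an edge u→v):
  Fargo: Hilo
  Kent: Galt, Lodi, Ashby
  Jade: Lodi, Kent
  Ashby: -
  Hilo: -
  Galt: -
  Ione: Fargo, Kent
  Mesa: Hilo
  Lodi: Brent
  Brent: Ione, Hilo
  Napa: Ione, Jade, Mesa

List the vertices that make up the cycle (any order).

Ione, Kent, Lodi, Brent

DFS with gray/black marking from Ione:
Ione gray
  Fargo gray
    Hilo gray
    Hilo black
  Fargo black
  Kent gray
    Galt gray
    Galt black
    Lodi gray
      Brent gray
        Brent→Ione: Ione is gray → back edge
Back edge closes the cycle Ione → Kent → Lodi → Brent → Ione; its vertices are {Ione, Kent, Lodi, Brent}.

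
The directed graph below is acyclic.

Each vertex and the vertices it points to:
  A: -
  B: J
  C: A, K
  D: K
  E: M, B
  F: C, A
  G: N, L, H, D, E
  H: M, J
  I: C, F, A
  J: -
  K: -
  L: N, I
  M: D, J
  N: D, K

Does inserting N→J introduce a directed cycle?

Adding N→J creates a cycle iff J can already reach N.
Explore from J: no path reaches N. The graph stays acyclic.

No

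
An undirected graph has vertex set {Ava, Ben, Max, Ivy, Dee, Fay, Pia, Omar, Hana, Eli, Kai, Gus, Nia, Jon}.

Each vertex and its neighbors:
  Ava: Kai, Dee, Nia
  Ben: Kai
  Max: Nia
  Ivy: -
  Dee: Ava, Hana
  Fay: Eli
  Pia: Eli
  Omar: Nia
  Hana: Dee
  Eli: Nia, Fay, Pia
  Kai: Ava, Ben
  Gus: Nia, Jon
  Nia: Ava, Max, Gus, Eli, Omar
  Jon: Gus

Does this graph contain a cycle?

No

DFS, tracking each vertex's parent; an edge to a visited non-parent vertex closes a cycle.
Start from Jon:
visit Jon (parent –)
  visit Gus (parent Jon)
    visit Nia (parent Gus)
      visit Ava (parent Nia)
        visit Kai (parent Ava)
          Kai–Ava: parent, skip
          visit Ben (parent Kai)
            Ben–Kai: parent, skip
        visit Dee (parent Ava)
          Dee–Ava: parent, skip
          visit Hana (parent Dee)
            Hana–Dee: parent, skip
        Ava–Nia: parent, skip
      visit Max (parent Nia)
        Max–Nia: parent, skip
      Nia–Gus: parent, skip
      visit Eli (parent Nia)
        Eli–Nia: parent, skip
        visit Fay (parent Eli)
          Fay–Eli: parent, skip
        visit Pia (parent Eli)
          Pia–Eli: parent, skip
      visit Omar (parent Nia)
        Omar–Nia: parent, skip
    Gus–Jon: parent, skip
visit Ivy (parent –)
No non-parent visited neighbor found — the graph is a forest.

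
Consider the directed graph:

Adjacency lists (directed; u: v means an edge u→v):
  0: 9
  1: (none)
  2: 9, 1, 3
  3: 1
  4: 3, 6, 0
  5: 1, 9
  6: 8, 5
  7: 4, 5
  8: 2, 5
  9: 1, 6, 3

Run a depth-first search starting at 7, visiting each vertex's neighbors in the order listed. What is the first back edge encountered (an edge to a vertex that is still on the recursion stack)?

9->6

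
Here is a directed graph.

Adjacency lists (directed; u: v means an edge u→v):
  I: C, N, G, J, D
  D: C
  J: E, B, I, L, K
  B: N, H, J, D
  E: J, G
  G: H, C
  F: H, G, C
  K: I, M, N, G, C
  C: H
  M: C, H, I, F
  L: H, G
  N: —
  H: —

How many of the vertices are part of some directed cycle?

A vertex is on a directed cycle iff it belongs to a strongly connected component of size ≥ 2 (or has a self-loop).
The vertices on cycles are {B, E, I, J, K, M} — 6 in total.

6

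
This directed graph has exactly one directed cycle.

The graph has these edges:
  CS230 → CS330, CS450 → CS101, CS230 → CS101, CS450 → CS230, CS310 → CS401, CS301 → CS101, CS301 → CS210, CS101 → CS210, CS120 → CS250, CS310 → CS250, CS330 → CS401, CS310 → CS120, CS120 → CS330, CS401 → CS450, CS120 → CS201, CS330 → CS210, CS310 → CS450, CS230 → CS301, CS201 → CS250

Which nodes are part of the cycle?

DFS with gray/black marking from CS450:
CS450 gray
  CS101 gray
    CS210 gray
    CS210 black
  CS101 black
  CS230 gray
    CS230→CS101: CS101 black — skip
    CS330 gray
      CS401 gray
        CS401→CS450: CS450 is gray → back edge
Back edge closes the cycle CS450 → CS230 → CS330 → CS401 → CS450; its vertices are {CS230, CS330, CS401, CS450}.

CS230, CS330, CS401, CS450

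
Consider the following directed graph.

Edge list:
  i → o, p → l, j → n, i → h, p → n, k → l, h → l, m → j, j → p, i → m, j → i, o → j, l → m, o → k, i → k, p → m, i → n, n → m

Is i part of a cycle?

Yes

i is on a cycle iff i can reach itself via ≥1 edge.
i → m → j → i — yes.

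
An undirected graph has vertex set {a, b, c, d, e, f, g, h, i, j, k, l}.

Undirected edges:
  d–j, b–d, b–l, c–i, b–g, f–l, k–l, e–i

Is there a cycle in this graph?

DFS, tracking each vertex's parent; an edge to a visited non-parent vertex closes a cycle.
Start from k:
visit k (parent –)
  visit l (parent k)
    visit b (parent l)
      b–l: parent, skip
      visit d (parent b)
        d–b: parent, skip
        visit j (parent d)
          j–d: parent, skip
      visit g (parent b)
        g–b: parent, skip
    l–k: parent, skip
    visit f (parent l)
      f–l: parent, skip
visit a (parent –)
visit c (parent –)
  visit i (parent c)
    i–c: parent, skip
    visit e (parent i)
      e–i: parent, skip
visit h (parent –)
No non-parent visited neighbor found — the graph is a forest.

No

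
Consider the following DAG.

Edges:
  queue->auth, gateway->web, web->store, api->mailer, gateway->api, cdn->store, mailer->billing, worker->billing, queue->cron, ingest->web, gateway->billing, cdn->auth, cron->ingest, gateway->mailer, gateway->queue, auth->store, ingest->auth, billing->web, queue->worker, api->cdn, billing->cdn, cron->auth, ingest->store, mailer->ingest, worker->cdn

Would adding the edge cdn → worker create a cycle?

Adding cdn→worker creates a cycle iff worker can already reach cdn.
Path from worker: worker → cdn.
So worker → … → cdn → worker is a cycle.

Yes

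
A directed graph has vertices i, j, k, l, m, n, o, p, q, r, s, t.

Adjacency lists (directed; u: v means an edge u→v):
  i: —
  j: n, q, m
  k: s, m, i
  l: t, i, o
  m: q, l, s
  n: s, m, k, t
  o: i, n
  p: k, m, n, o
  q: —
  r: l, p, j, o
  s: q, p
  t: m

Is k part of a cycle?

k is on a cycle iff k can reach itself via ≥1 edge.
k → s → p → k — yes.

Yes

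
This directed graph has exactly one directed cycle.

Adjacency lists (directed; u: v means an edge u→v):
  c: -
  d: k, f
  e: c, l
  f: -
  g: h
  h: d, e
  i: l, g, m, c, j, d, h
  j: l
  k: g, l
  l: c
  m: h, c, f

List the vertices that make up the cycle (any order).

DFS with gray/black marking from d:
d gray
  k gray
    g gray
      h gray
        h→d: d is gray → back edge
Back edge closes the cycle d → k → g → h → d; its vertices are {d, g, h, k}.

d, g, h, k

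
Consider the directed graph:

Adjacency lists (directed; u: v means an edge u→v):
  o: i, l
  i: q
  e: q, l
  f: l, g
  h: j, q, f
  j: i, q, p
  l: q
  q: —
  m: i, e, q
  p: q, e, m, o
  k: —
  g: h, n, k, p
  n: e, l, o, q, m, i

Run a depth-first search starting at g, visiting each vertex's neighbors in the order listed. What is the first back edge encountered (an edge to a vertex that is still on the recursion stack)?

f->g

DFS from g (visiting each vertex's neighbors in the order listed); mark gray on enter, black on exit:
g gray
  h gray
    j gray
      i gray
        q gray
        q black
      i black
      j→q: q black — skip
      p gray
        p→q: q black — skip
        e gray
          e→q: q black — skip
          l gray
            l→q: q black — skip
          l black
        e black
        m gray
          m→i: i black — skip
          m→e: e black — skip
          m→q: q black — skip
        m black
        o gray
          o→i: i black — skip
          o→l: l black — skip
        o black
      p black
    j black
    h→q: q black — skip
    f gray
      f→l: l black — skip
      f→g: g is gray → back edge
First back edge: f → g.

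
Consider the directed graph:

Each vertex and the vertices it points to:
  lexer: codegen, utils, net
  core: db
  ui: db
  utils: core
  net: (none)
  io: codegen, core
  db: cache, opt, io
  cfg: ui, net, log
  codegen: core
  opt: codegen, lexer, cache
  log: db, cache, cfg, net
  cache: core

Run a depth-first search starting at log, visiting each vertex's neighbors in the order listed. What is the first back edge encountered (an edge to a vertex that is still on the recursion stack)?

DFS from log (visiting each vertex's neighbors in the order listed); mark gray on enter, black on exit:
log gray
  db gray
    cache gray
      core gray
        core→db: db is gray → back edge
First back edge: core → db.

core→db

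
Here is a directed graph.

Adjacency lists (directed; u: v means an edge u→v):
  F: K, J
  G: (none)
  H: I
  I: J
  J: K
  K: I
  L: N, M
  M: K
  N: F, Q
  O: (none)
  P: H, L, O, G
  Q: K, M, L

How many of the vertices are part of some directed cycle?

6

A vertex is on a directed cycle iff it belongs to a strongly connected component of size ≥ 2 (or has a self-loop).
The vertices on cycles are {I, J, K, L, N, Q} — 6 in total.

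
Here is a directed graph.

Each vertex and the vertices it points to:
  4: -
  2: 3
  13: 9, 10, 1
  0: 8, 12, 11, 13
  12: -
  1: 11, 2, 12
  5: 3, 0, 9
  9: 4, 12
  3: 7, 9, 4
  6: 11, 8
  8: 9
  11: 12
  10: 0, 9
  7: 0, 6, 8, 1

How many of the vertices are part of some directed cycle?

7

A vertex is on a directed cycle iff it belongs to a strongly connected component of size ≥ 2 (or has a self-loop).
The vertices on cycles are {0, 1, 2, 3, 7, 10, 13} — 7 in total.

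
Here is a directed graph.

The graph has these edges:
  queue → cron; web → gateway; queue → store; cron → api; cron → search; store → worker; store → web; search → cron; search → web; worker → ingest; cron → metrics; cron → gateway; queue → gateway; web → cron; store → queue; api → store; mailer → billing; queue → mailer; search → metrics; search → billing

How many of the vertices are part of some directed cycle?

6

A vertex is on a directed cycle iff it belongs to a strongly connected component of size ≥ 2 (or has a self-loop).
The vertices on cycles are {api, web, cron, queue, store, search} — 6 in total.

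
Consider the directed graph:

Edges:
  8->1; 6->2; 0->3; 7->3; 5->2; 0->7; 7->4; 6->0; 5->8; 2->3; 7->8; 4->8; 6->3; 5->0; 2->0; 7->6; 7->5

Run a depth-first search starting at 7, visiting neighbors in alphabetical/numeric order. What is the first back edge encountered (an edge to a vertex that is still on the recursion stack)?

0->7

DFS from 7 (visiting neighbors in alphabetical/numeric order); mark gray on enter, black on exit:
7 gray
  3 gray
  3 black
  4 gray
    8 gray
      1 gray
      1 black
    8 black
  4 black
  5 gray
    0 gray
      0→3: 3 black — skip
      0→7: 7 is gray → back edge
First back edge: 0 → 7.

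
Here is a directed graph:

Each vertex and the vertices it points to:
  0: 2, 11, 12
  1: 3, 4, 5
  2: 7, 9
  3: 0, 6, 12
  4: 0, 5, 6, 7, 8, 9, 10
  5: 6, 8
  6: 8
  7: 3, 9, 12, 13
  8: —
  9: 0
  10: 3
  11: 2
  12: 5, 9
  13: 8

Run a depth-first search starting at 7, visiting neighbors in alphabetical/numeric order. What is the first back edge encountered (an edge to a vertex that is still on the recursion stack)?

2->7

DFS from 7 (visiting neighbors in alphabetical/numeric order); mark gray on enter, black on exit:
7 gray
  3 gray
    0 gray
      2 gray
        2→7: 7 is gray → back edge
First back edge: 2 → 7.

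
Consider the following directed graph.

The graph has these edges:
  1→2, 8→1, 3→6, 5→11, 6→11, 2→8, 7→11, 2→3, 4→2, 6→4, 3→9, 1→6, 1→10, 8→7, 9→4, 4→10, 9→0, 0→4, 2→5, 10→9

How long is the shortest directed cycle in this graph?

For each vertex v, BFS finds the shortest path from v back to v.
The shortest such closed walk is 1 → 2 → 8 → 1, length 3.

3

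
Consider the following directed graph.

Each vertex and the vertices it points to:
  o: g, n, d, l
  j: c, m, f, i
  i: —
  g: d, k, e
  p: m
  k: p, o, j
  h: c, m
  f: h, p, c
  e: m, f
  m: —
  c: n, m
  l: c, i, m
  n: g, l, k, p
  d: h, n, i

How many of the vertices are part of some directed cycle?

A vertex is on a directed cycle iff it belongs to a strongly connected component of size ≥ 2 (or has a self-loop).
The vertices on cycles are {c, d, e, f, g, h, j, k, l, n, o} — 11 in total.

11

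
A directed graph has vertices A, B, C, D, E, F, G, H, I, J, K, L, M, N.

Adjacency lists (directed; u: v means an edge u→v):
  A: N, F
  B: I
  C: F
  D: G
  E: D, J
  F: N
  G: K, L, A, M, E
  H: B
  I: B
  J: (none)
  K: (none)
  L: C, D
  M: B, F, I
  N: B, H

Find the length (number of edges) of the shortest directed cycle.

2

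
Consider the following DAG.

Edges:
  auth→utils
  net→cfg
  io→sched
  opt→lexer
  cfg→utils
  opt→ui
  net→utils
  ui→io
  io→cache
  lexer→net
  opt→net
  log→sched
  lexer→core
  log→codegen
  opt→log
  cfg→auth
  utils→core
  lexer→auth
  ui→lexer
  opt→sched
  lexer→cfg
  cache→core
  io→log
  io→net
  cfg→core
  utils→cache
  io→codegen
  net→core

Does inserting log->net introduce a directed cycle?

Adding log→net creates a cycle iff net can already reach log.
Explore from net: no path reaches log. The graph stays acyclic.

No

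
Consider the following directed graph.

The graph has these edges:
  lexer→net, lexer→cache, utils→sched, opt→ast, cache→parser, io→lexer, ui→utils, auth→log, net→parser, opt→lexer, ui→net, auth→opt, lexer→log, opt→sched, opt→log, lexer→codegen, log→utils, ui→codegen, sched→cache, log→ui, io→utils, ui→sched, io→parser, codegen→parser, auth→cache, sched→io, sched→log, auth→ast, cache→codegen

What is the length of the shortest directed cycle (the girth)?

For each vertex v, BFS finds the shortest path from v back to v.
The shortest such closed walk is sched → io → utils → sched, length 3.

3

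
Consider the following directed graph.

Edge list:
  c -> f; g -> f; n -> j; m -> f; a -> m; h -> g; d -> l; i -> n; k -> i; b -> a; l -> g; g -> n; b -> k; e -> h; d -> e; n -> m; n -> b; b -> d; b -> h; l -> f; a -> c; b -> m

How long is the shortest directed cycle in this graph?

4

For each vertex v, BFS finds the shortest path from v back to v.
The shortest such closed walk is n → b → h → g → n, length 4.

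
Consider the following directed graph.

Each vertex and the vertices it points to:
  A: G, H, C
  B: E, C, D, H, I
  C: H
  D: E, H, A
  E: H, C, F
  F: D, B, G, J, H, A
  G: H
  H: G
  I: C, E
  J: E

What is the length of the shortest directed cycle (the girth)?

For each vertex v, BFS finds the shortest path from v back to v.
The shortest such closed walk is G → H → G, length 2.

2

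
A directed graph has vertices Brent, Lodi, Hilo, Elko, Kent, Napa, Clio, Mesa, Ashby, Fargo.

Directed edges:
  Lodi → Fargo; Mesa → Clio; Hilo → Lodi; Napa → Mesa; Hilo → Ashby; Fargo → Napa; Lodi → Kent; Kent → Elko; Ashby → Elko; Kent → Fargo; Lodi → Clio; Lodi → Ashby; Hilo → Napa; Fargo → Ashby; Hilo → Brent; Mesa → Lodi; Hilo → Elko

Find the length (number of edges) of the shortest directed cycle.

For each vertex v, BFS finds the shortest path from v back to v.
The shortest such closed walk is Lodi → Fargo → Napa → Mesa → Lodi, length 4.

4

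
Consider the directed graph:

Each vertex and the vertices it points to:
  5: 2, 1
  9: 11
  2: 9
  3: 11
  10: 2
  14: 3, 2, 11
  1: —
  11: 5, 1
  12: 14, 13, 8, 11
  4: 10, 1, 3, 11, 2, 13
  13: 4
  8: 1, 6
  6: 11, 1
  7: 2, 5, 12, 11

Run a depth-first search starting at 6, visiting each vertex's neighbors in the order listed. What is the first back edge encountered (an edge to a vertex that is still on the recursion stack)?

DFS from 6 (visiting each vertex's neighbors in the order listed); mark gray on enter, black on exit:
6 gray
  11 gray
    5 gray
      2 gray
        9 gray
          9→11: 11 is gray → back edge
First back edge: 9 → 11.

9->11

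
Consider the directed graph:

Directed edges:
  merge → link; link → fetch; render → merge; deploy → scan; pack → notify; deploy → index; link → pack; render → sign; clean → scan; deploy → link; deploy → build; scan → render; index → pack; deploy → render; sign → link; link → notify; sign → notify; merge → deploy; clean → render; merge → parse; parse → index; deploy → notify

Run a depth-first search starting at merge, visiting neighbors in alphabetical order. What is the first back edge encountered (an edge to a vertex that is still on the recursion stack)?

DFS from merge (visiting neighbors in alphabetical order); mark gray on enter, black on exit:
merge gray
  deploy gray
    build gray
    build black
    index gray
      pack gray
        notify gray
        notify black
      pack black
    index black
    link gray
      fetch gray
      fetch black
      link→notify: notify black — skip
      link→pack: pack black — skip
    link black
    deploy→notify: notify black — skip
    render gray
      render→merge: merge is gray → back edge
First back edge: render → merge.

render→merge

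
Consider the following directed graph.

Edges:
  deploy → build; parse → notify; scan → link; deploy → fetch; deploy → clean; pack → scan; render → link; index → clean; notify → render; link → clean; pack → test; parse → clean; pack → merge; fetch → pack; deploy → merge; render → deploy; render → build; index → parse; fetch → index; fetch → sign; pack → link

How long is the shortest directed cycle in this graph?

For each vertex v, BFS finds the shortest path from v back to v.
The shortest such closed walk is render → deploy → fetch → index → parse → notify → render, length 6.

6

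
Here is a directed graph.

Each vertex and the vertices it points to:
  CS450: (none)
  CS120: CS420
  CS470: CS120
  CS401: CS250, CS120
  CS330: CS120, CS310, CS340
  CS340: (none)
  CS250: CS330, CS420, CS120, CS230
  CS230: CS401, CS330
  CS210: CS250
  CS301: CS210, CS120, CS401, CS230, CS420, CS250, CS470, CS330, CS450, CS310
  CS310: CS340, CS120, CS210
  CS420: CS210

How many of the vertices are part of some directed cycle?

A vertex is on a directed cycle iff it belongs to a strongly connected component of size ≥ 2 (or has a self-loop).
The vertices on cycles are {CS120, CS210, CS230, CS250, CS310, CS330, CS401, CS420} — 8 in total.

8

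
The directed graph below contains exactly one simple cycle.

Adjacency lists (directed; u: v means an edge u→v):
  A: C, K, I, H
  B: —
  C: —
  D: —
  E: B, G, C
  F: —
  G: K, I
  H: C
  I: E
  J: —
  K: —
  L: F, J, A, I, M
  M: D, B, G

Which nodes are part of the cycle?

DFS with gray/black marking from G:
G gray
  K gray
  K black
  I gray
    E gray
      B gray
      B black
      E→G: G is gray → back edge
Back edge closes the cycle G → I → E → G; its vertices are {E, G, I}.

E, G, I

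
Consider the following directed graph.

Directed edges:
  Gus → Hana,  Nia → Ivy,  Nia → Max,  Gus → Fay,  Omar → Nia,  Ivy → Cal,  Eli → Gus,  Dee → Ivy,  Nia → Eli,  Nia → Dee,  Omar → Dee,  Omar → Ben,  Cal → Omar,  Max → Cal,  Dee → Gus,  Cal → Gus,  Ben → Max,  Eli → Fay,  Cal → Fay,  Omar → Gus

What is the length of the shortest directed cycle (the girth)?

4

For each vertex v, BFS finds the shortest path from v back to v.
The shortest such closed walk is Omar → Nia → Max → Cal → Omar, length 4.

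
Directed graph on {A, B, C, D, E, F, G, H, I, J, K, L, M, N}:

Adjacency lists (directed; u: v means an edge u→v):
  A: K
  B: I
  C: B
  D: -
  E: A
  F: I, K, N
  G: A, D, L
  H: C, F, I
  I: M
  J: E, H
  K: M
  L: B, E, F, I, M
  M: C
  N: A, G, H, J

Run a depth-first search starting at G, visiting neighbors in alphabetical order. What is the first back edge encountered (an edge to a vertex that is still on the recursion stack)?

I→M

DFS from G (visiting neighbors in alphabetical order); mark gray on enter, black on exit:
G gray
  A gray
    K gray
      M gray
        C gray
          B gray
            I gray
              I→M: M is gray → back edge
First back edge: I → M.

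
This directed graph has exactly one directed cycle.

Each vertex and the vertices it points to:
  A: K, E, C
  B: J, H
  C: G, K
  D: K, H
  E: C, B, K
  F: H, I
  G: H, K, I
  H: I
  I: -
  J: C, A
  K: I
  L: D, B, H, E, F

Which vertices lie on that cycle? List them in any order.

A, B, E, J

DFS with gray/black marking from B:
B gray
  J gray
    C gray
      G gray
        H gray
          I gray
          I black
        H black
        K gray
          K→I: I black — skip
        K black
        G→I: I black — skip
      G black
      C→K: K black — skip
    C black
    A gray
      A→K: K black — skip
      E gray
        E→C: C black — skip
        E→B: B is gray → back edge
Back edge closes the cycle B → J → A → E → B; its vertices are {A, B, E, J}.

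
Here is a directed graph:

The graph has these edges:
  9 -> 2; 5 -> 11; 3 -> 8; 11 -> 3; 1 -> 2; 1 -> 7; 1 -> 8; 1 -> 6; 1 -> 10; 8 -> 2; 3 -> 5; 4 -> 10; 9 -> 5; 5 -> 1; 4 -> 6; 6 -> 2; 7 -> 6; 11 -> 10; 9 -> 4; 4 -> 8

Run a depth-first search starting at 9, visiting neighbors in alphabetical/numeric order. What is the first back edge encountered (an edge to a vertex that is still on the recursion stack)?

3->5

DFS from 9 (visiting neighbors in alphabetical/numeric order); mark gray on enter, black on exit:
9 gray
  2 gray
  2 black
  4 gray
    6 gray
      6→2: 2 black — skip
    6 black
    8 gray
      8→2: 2 black — skip
    8 black
    10 gray
    10 black
  4 black
  5 gray
    1 gray
      1→2: 2 black — skip
      1→6: 6 black — skip
      7 gray
        7→6: 6 black — skip
      7 black
      1→8: 8 black — skip
      1→10: 10 black — skip
    1 black
    11 gray
      3 gray
        3→5: 5 is gray → back edge
First back edge: 3 → 5.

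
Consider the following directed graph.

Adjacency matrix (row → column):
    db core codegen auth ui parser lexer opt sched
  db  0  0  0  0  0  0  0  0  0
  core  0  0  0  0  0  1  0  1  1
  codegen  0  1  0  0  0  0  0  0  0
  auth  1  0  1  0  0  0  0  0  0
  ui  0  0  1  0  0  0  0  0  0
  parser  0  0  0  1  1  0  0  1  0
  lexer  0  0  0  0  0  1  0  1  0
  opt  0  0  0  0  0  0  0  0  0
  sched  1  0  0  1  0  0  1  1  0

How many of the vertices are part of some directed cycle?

7

A vertex is on a directed cycle iff it belongs to a strongly connected component of size ≥ 2 (or has a self-loop).
The vertices on cycles are {ui, auth, core, lexer, sched, parser, codegen} — 7 in total.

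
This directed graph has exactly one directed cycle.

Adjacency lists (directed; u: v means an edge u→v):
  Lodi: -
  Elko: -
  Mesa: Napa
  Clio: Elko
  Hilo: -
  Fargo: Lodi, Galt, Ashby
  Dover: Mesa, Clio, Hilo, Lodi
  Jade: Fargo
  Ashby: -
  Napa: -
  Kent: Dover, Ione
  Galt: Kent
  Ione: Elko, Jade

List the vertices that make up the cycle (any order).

Galt, Ione, Jade, Kent, Fargo

DFS with gray/black marking from Kent:
Kent gray
  Dover gray
    Mesa gray
      Napa gray
      Napa black
    Mesa black
    Clio gray
      Elko gray
      Elko black
    Clio black
    Hilo gray
    Hilo black
    Lodi gray
    Lodi black
  Dover black
  Ione gray
    Ione→Elko: Elko black — skip
    Jade gray
      Fargo gray
        Fargo→Lodi: Lodi black — skip
        Galt gray
          Galt→Kent: Kent is gray → back edge
Back edge closes the cycle Kent → Ione → Jade → Fargo → Galt → Kent; its vertices are {Galt, Ione, Jade, Kent, Fargo}.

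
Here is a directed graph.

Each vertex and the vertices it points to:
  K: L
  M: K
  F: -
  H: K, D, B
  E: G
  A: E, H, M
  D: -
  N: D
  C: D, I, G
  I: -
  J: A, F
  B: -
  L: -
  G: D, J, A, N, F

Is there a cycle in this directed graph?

DFS with white/gray/black marking, starting from E:
E gray
  G gray
    D gray
    D black
    J gray
      A gray
        A→E: E is gray → back edge
Back edge found, so a cycle exists: E → G → J → A → E.

Yes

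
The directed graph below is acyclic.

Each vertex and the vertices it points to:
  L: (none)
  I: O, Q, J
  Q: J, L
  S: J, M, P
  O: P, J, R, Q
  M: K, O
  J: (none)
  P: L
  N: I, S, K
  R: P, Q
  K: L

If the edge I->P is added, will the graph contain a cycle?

Adding I→P creates a cycle iff P can already reach I.
Explore from P: no path reaches I. The graph stays acyclic.

No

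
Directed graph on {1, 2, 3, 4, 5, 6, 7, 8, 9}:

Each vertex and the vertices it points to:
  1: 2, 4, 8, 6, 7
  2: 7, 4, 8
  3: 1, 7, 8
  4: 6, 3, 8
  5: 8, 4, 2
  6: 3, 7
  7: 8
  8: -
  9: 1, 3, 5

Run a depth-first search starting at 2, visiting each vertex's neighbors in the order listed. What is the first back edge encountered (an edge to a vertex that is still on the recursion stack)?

DFS from 2 (visiting each vertex's neighbors in the order listed); mark gray on enter, black on exit:
2 gray
  7 gray
    8 gray
    8 black
  7 black
  4 gray
    6 gray
      3 gray
        1 gray
          1→2: 2 is gray → back edge
First back edge: 1 → 2.

1->2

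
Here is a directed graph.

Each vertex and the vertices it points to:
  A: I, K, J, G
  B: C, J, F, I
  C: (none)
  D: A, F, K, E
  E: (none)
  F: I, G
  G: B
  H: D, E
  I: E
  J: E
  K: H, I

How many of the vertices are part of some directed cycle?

7

A vertex is on a directed cycle iff it belongs to a strongly connected component of size ≥ 2 (or has a self-loop).
The vertices on cycles are {A, B, D, F, G, H, K} — 7 in total.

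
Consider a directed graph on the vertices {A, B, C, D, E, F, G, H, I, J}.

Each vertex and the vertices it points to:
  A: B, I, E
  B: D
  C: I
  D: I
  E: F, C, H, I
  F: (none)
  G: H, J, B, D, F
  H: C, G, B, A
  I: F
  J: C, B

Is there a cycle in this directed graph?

DFS with white/gray/black marking, starting from D:
D gray
  I gray
    F gray
    F black
  I black
D black
A gray
  B gray
    B→D: D black — skip
  B black
  A→I: I black — skip
  E gray
    E→F: F black — skip
    C gray
      C→I: I black — skip
    C black
    H gray
      H→C: C black — skip
      G gray
        G→H: H is gray → back edge
Back edge found, so a cycle exists: H → G → H.

Yes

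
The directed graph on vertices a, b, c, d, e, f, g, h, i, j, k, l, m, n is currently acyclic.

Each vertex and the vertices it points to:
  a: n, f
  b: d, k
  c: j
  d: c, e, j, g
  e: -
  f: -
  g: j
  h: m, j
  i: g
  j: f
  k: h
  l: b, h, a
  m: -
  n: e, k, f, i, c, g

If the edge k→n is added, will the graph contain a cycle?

Yes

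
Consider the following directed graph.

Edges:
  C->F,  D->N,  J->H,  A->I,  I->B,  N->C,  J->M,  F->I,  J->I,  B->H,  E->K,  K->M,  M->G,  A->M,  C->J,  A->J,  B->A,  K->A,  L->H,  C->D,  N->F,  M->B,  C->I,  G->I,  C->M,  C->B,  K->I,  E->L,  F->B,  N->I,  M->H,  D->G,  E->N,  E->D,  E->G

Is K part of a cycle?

No

K lies on a cycle iff there is a path from K back to itself.
Exploring from K, it never reaches itself; equivalently, its strongly connected component is a singleton.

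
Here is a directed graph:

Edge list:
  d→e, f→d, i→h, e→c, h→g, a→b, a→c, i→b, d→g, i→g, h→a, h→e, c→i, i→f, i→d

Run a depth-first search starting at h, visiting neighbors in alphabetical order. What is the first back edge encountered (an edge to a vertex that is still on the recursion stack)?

e->c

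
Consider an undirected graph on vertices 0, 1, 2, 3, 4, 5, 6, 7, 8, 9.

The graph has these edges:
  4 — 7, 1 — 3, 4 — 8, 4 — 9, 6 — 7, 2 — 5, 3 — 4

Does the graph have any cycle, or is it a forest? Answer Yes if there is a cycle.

No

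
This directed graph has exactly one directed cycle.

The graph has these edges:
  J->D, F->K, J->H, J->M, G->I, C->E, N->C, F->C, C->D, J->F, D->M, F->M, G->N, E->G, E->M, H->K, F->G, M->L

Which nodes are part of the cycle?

C, E, G, N

DFS with gray/black marking from G:
G gray
  I gray
  I black
  N gray
    C gray
      E gray
        M gray
          L gray
          L black
        M black
        E→G: G is gray → back edge
Back edge closes the cycle G → N → C → E → G; its vertices are {C, E, G, N}.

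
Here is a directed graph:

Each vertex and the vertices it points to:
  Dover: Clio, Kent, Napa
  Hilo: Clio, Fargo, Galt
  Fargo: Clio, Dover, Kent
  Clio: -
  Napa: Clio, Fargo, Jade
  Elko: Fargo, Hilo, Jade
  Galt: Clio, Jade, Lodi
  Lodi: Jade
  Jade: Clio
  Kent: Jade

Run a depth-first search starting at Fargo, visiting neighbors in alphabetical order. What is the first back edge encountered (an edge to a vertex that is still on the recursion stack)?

DFS from Fargo (visiting neighbors in alphabetical order); mark gray on enter, black on exit:
Fargo gray
  Clio gray
  Clio black
  Dover gray
    Dover→Clio: Clio black — skip
    Kent gray
      Jade gray
        Jade→Clio: Clio black — skip
      Jade black
    Kent black
    Napa gray
      Napa→Clio: Clio black — skip
      Napa→Fargo: Fargo is gray → back edge
First back edge: Napa → Fargo.

Napa->Fargo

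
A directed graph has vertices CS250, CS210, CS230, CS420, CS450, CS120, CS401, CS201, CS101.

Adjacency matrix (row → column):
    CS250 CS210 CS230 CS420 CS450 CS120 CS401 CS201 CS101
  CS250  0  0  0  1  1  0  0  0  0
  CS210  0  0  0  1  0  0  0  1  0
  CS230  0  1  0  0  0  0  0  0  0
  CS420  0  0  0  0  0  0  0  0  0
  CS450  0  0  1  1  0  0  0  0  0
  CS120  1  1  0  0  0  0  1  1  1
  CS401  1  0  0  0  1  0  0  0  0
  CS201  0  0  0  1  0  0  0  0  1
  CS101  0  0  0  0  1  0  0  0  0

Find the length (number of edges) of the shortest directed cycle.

For each vertex v, BFS finds the shortest path from v back to v.
The shortest such closed walk is CS201 → CS101 → CS450 → CS230 → CS210 → CS201, length 5.

5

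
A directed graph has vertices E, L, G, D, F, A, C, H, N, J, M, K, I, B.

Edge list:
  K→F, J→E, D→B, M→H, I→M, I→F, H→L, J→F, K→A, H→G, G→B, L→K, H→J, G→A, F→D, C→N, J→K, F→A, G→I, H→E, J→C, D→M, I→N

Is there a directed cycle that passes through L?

L is on a cycle iff L can reach itself via ≥1 edge.
L → K → F → D → M → H → L — yes.

Yes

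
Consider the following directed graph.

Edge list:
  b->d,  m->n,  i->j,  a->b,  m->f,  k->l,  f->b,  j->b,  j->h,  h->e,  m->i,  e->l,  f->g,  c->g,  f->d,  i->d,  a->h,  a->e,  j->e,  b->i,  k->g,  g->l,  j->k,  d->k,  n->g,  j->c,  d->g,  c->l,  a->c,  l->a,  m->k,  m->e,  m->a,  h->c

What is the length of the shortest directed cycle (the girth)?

3

For each vertex v, BFS finds the shortest path from v back to v.
The shortest such closed walk is a → e → l → a, length 3.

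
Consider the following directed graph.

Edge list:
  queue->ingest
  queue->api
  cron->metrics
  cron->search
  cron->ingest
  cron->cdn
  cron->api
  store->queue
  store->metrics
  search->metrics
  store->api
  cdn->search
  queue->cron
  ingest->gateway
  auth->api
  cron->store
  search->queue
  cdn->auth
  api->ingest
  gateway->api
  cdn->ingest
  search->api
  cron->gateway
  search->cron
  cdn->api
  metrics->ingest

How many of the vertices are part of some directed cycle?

8

A vertex is on a directed cycle iff it belongs to a strongly connected component of size ≥ 2 (or has a self-loop).
The vertices on cycles are {api, cdn, cron, queue, store, ingest, search, gateway} — 8 in total.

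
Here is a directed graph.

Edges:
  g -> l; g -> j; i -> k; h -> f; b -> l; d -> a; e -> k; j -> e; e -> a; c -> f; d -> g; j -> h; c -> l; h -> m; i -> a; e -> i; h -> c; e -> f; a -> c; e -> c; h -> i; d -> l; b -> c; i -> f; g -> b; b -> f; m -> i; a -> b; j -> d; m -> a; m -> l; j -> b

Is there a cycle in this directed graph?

DFS with white/gray/black marking, starting from k:
k gray
k black
a gray
  c gray
    l gray
    l black
    f gray
    f black
  c black
  b gray
    b→c: c black — skip
    b→f: f black — skip
    b→l: l black — skip
  b black
a black
d gray
  g gray
    g→l: l black — skip
    j gray
      h gray
        m gray
          m→a: a black — skip
          m→l: l black — skip
          i gray
            i→a: a black — skip
            i→f: f black — skip
            i→k: k black — skip
          i black
        m black
        h→f: f black — skip
        h→c: c black — skip
        h→i: i black — skip
      h black
      e gray
        e→k: k black — skip
        e→i: i black — skip
        e→f: f black — skip
        e→a: a black — skip
        e→c: c black — skip
      e black
      j→b: b black — skip
      j→d: d is gray → back edge
Back edge found, so a cycle exists: d → g → j → d.

Yes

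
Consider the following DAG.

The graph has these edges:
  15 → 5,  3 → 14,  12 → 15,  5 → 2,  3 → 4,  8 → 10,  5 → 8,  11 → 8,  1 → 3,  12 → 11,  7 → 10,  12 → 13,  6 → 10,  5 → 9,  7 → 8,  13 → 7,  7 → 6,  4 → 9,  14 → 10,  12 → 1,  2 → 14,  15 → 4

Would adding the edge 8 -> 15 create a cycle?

Yes

Adding 8→15 creates a cycle iff 15 can already reach 8.
Path from 15: 15 → 5 → 8.
So 15 → … → 8 → 15 is a cycle.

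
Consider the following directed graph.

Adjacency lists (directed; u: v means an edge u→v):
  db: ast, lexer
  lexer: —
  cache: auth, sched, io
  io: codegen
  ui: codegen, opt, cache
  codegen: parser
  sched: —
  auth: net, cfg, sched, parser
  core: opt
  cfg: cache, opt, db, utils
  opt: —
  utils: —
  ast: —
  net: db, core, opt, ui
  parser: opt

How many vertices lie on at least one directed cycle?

A vertex is on a directed cycle iff it belongs to a strongly connected component of size ≥ 2 (or has a self-loop).
The vertices on cycles are {ui, cfg, net, auth, cache} — 5 in total.

5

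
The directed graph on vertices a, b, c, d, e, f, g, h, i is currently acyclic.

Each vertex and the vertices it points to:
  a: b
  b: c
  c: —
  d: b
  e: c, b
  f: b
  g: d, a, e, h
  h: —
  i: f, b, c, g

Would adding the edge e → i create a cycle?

Yes

Adding e→i creates a cycle iff i can already reach e.
Path from i: i → g → e.
So i → … → e → i is a cycle.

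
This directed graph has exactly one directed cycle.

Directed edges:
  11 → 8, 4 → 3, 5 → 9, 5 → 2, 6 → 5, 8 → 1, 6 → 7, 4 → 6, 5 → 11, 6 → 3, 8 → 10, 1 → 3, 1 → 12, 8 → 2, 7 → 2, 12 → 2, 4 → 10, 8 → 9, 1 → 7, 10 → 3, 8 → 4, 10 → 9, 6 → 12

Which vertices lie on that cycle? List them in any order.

4, 5, 6, 8, 11

DFS with gray/black marking from 11:
11 gray
  8 gray
    2 gray
    2 black
    1 gray
      12 gray
        12→2: 2 black — skip
      12 black
      7 gray
        7→2: 2 black — skip
      7 black
      3 gray
      3 black
    1 black
    9 gray
    9 black
    4 gray
      10 gray
        10→9: 9 black — skip
        10→3: 3 black — skip
      10 black
      4→3: 3 black — skip
      6 gray
        6→3: 3 black — skip
        5 gray
          5→2: 2 black — skip
          5→11: 11 is gray → back edge
Back edge closes the cycle 11 → 8 → 4 → 6 → 5 → 11; its vertices are {4, 5, 6, 8, 11}.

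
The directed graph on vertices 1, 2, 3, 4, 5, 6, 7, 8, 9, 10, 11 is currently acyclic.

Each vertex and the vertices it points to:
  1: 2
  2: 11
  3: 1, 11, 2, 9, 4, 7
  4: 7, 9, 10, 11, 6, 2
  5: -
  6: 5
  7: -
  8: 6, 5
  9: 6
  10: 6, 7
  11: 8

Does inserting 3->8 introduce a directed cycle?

Adding 3→8 creates a cycle iff 8 can already reach 3.
Explore from 8: no path reaches 3. The graph stays acyclic.

No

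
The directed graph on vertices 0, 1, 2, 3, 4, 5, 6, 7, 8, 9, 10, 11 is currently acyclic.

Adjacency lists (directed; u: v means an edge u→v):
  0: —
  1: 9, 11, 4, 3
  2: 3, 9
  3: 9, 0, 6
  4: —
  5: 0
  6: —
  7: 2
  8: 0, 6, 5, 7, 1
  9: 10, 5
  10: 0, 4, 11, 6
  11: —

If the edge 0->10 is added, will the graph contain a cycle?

Yes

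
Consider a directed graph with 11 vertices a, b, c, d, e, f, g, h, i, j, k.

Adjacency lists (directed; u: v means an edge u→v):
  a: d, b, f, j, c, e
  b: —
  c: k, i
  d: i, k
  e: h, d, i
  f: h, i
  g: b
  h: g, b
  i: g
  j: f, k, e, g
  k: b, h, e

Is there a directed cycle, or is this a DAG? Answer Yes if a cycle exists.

DFS with white/gray/black marking, starting from g:
g gray
  b gray
  b black
g black
a gray
  d gray
    i gray
      i→g: g black — skip
    i black
    k gray
      k→b: b black — skip
      h gray
        h→g: g black — skip
        h→b: b black — skip
      h black
      e gray
        e→h: h black — skip
        e→d: d is gray → back edge
Back edge found, so a cycle exists: d → k → e → d.

Yes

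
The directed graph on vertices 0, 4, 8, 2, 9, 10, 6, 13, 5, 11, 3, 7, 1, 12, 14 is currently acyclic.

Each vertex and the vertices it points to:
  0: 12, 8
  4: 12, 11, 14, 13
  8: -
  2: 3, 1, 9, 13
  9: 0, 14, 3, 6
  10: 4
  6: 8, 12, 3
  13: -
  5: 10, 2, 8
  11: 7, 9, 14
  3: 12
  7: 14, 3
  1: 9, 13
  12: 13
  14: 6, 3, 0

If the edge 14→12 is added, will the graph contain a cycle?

No

Adding 14→12 creates a cycle iff 12 can already reach 14.
Explore from 12: no path reaches 14. The graph stays acyclic.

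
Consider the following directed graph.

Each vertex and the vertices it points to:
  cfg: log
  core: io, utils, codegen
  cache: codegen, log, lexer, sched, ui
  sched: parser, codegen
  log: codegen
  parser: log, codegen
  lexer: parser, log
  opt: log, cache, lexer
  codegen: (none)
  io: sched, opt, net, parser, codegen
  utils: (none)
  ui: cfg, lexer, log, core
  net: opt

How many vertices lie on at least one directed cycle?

6

A vertex is on a directed cycle iff it belongs to a strongly connected component of size ≥ 2 (or has a self-loop).
The vertices on cycles are {io, ui, net, opt, core, cache} — 6 in total.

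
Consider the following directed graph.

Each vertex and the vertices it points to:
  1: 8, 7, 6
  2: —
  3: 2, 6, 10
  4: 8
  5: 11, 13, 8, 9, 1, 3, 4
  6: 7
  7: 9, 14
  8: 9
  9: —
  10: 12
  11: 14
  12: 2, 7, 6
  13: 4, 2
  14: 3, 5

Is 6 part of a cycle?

6 is on a cycle iff 6 can reach itself via ≥1 edge.
6 → 7 → 14 → 3 → 6 — yes.

Yes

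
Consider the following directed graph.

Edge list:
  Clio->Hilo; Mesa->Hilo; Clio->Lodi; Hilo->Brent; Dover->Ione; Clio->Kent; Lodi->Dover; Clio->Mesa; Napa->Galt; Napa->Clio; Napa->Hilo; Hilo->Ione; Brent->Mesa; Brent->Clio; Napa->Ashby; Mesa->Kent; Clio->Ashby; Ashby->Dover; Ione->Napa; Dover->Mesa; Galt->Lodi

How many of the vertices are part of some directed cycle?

A vertex is on a directed cycle iff it belongs to a strongly connected component of size ≥ 2 (or has a self-loop).
The vertices on cycles are {Clio, Galt, Hilo, Ione, Lodi, Mesa, Napa, Ashby, Brent, Dover} — 10 in total.

10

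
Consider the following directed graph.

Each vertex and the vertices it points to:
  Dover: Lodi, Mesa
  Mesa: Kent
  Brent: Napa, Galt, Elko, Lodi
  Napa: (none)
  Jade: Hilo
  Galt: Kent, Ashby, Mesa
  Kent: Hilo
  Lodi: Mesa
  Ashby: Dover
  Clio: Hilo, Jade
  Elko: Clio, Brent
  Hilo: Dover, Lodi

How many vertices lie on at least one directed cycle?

7

A vertex is on a directed cycle iff it belongs to a strongly connected component of size ≥ 2 (or has a self-loop).
The vertices on cycles are {Elko, Hilo, Kent, Lodi, Mesa, Brent, Dover} — 7 in total.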